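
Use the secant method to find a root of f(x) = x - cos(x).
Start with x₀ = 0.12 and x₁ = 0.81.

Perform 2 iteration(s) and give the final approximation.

f(x) = x - cos(x)
x₀ = 0.12, x₁ = 0.81

Secant formula: x_{n+1} = x_n - f(x_n)(x_n - x_{n-1})/(f(x_n) - f(x_{n-1}))

Iteration 1:
  f(0.120000) = -0.872809
  f(0.810000) = 0.120502
  x_2 = 0.810000 - 0.120502×(0.810000 - 0.120000)/(0.120502 - (-0.872809))
       = 0.726294
Iteration 2:
  f(0.810000) = 0.120502
  f(0.726294) = -0.021347
  x_3 = 0.726294 - (-0.021347)×(0.726294 - 0.810000)/(-0.021347 - 0.120502)
       = 0.738891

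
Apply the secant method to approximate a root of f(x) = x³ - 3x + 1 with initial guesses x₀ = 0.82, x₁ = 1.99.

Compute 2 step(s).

f(x) = x³ - 3x + 1
x₀ = 0.82, x₁ = 1.99

Secant formula: x_{n+1} = x_n - f(x_n)(x_n - x_{n-1})/(f(x_n) - f(x_{n-1}))

Iteration 1:
  f(0.820000) = -0.908632
  f(1.990000) = 2.910599
  x_2 = 1.990000 - 2.910599×(1.990000 - 0.820000)/(2.910599 - (-0.908632))
       = 1.098354
Iteration 2:
  f(1.990000) = 2.910599
  f(1.098354) = -0.970028
  x_3 = 1.098354 - (-0.970028)×(1.098354 - 1.990000)/(-0.970028 - 2.910599)
       = 1.321236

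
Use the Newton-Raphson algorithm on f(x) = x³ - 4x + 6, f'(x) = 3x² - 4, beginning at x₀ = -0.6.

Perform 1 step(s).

f(x) = x³ - 4x + 6
f'(x) = 3x² - 4
x₀ = -0.6

Newton-Raphson formula: x_{n+1} = x_n - f(x_n)/f'(x_n)

Iteration 1:
  f(-0.600000) = 8.184000
  f'(-0.600000) = -2.920000
  x_1 = -0.600000 - 8.184000/(-2.920000) = 2.202740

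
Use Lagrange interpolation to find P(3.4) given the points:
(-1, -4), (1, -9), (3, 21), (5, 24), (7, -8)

Lagrange interpolation formula:
P(x) = Σ yᵢ × Lᵢ(x)
where Lᵢ(x) = Π_{j≠i} (x - xⱼ)/(xᵢ - xⱼ)

L_0(3.4) = (3.4 - 1)/(-1 - 1) × (3.4 - 3)/(-1 - 3) × (3.4 - 5)/(-1 - 5) × (3.4 - 7)/(-1 - 7) = 0.014400
L_1(3.4) = (3.4 - (-1))/(1 - (-1)) × (3.4 - 3)/(1 - 3) × (3.4 - 5)/(1 - 5) × (3.4 - 7)/(1 - 7) = -0.105600
L_2(3.4) = (3.4 - (-1))/(3 - (-1)) × (3.4 - 1)/(3 - 1) × (3.4 - 5)/(3 - 5) × (3.4 - 7)/(3 - 7) = 0.950400
L_3(3.4) = (3.4 - (-1))/(5 - (-1)) × (3.4 - 1)/(5 - 1) × (3.4 - 3)/(5 - 3) × (3.4 - 7)/(5 - 7) = 0.158400
L_4(3.4) = (3.4 - (-1))/(7 - (-1)) × (3.4 - 1)/(7 - 1) × (3.4 - 3)/(7 - 3) × (3.4 - 5)/(7 - 5) = -0.017600

P(3.4) = (-4)×L_0(3.4) + (-9)×L_1(3.4) + 21×L_2(3.4) + 24×L_3(3.4) + (-8)×L_4(3.4)
P(3.4) = 24.793600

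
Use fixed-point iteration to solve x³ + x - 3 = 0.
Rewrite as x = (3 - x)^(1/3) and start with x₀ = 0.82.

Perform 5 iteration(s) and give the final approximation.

Equation: x³ + x - 3 = 0
Fixed-point form: x = (3 - x)^(1/3)
x₀ = 0.82

x_1 = g(0.820000) = 1.296638
x_2 = g(1.296638) = 1.194269
x_3 = g(1.194269) = 1.217730
x_4 = g(1.217730) = 1.212433
x_5 = g(1.212433) = 1.213633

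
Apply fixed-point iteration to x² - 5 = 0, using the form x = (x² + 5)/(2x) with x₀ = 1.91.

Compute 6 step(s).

Equation: x² - 5 = 0
Fixed-point form: x = (x² + 5)/(2x)
x₀ = 1.91

x_1 = g(1.910000) = 2.263901
x_2 = g(2.263901) = 2.236239
x_3 = g(2.236239) = 2.236068
x_4 = g(2.236068) = 2.236068
x_5 = g(2.236068) = 2.236068
x_6 = g(2.236068) = 2.236068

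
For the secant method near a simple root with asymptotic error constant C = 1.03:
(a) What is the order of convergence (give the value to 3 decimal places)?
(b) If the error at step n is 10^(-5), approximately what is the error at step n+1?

(a) Secant method has superlinear convergence with order φ = (1+√5)/2 ≈ 1.618.
    This means |e_{n+1}| ≈ C|e_n|^1.618.

(b) With |e_n| = 10^(-5) and C = 1.03:
    |e_{n+1}| ≈ 1.03 × (10^(-5))^1.618 = 1.03 × 10^(-8.09)

(a) ≈ 1.618 (golden ratio); (b) |e_{n+1}| ≈ 8.369e-09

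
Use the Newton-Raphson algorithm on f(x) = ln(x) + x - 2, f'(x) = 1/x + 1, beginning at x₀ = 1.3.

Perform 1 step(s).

f(x) = ln(x) + x - 2
f'(x) = 1/x + 1
x₀ = 1.3

Newton-Raphson formula: x_{n+1} = x_n - f(x_n)/f'(x_n)

Iteration 1:
  f(1.300000) = -0.437636
  f'(1.300000) = 1.769231
  x_1 = 1.300000 - (-0.437636)/1.769231 = 1.547359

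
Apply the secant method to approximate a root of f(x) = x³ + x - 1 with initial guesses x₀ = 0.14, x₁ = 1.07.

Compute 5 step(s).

f(x) = x³ + x - 1
x₀ = 0.14, x₁ = 1.07

Secant formula: x_{n+1} = x_n - f(x_n)(x_n - x_{n-1})/(f(x_n) - f(x_{n-1}))

Iteration 1:
  f(0.140000) = -0.857256
  f(1.070000) = 1.295043
  x_2 = 1.070000 - 1.295043×(1.070000 - 0.140000)/(1.295043 - (-0.857256))
       = 0.510417
Iteration 2:
  f(1.070000) = 1.295043
  f(0.510417) = -0.356606
  x_3 = 0.510417 - (-0.356606)×(0.510417 - 1.070000)/(-0.356606 - 1.295043)
       = 0.631236
Iteration 3:
  f(0.510417) = -0.356606
  f(0.631236) = -0.117242
  x_4 = 0.631236 - (-0.117242)×(0.631236 - 0.510417)/(-0.117242 - (-0.356606))
       = 0.690414
Iteration 4:
  f(0.631236) = -0.117242
  f(0.690414) = 0.019515
  x_5 = 0.690414 - 0.019515×(0.690414 - 0.631236)/(0.019515 - (-0.117242))
       = 0.681970
Iteration 5:
  f(0.690414) = 0.019515
  f(0.681970) = -0.000858
  x_6 = 0.681970 - (-0.000858)×(0.681970 - 0.690414)/(-0.000858 - 0.019515)
       = 0.682325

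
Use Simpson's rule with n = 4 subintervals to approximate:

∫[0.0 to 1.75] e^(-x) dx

f(x) = e^(-x)
a = 0.0, b = 1.75, n = 4
h = (b - a)/n = 0.437500

Simpson's rule: (h/3)[f(x₀) + 4f(x₁) + 2f(x₂) + ... + f(xₙ)]

x_0 = 0.0000, f(x_0) = 1.000000, coefficient = 1
x_1 = 0.4375, f(x_1) = 0.645649, coefficient = 4
x_2 = 0.8750, f(x_2) = 0.416862, coefficient = 2
x_3 = 1.3125, f(x_3) = 0.269146, coefficient = 4
x_4 = 1.7500, f(x_4) = 0.173774, coefficient = 1

I ≈ (0.437500/3) × 5.666677 = 0.826390
Exact value: 0.826226
Error: 0.000164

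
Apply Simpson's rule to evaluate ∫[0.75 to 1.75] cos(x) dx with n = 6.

f(x) = cos(x)
a = 0.75, b = 1.75, n = 6
h = (b - a)/n = 0.166667

Simpson's rule: (h/3)[f(x₀) + 4f(x₁) + 2f(x₂) + ... + f(xₙ)]

x_0 = 0.7500, f(x_0) = 0.731689, coefficient = 1
x_1 = 0.9167, f(x_1) = 0.608469, coefficient = 4
x_2 = 1.0833, f(x_2) = 0.468386, coefficient = 2
x_3 = 1.2500, f(x_3) = 0.315322, coefficient = 4
x_4 = 1.4167, f(x_4) = 0.153520, coefficient = 2
x_5 = 1.5833, f(x_5) = -0.012537, coefficient = 4
x_6 = 1.7500, f(x_6) = -0.178246, coefficient = 1

I ≈ (0.166667/3) × 5.442273 = 0.302348
Exact value: 0.302347
Error: 0.000001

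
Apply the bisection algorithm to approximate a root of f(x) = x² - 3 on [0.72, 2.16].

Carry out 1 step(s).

f(x) = x² - 3
Initial interval: [0.72, 2.16]

Iteration 1:
  c_1 = (0.720000 + 2.160000)/2 = 1.440000
  f(c_1) = f(1.440000) = -0.926400
  f(a) × f(c) ≥ 0, new interval: [1.440000, 2.160000]

After 1 iteration(s), the approximation is c_1 = 1.440000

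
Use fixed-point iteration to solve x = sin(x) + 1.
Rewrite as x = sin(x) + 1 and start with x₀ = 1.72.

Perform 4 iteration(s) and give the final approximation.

Equation: x = sin(x) + 1
Fixed-point form: x = sin(x) + 1
x₀ = 1.72

x_1 = g(1.720000) = 1.988890
x_2 = g(1.988890) = 1.913865
x_3 = g(1.913865) = 1.941727
x_4 = g(1.941727) = 1.931990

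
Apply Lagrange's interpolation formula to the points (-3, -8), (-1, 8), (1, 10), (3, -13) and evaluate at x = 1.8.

Lagrange interpolation formula:
P(x) = Σ yᵢ × Lᵢ(x)
where Lᵢ(x) = Π_{j≠i} (x - xⱼ)/(xᵢ - xⱼ)

L_0(1.8) = (1.8 - (-1))/(-3 - (-1)) × (1.8 - 1)/(-3 - 1) × (1.8 - 3)/(-3 - 3) = 0.056000
L_1(1.8) = (1.8 - (-3))/(-1 - (-3)) × (1.8 - 1)/(-1 - 1) × (1.8 - 3)/(-1 - 3) = -0.288000
L_2(1.8) = (1.8 - (-3))/(1 - (-3)) × (1.8 - (-1))/(1 - (-1)) × (1.8 - 3)/(1 - 3) = 1.008000
L_3(1.8) = (1.8 - (-3))/(3 - (-3)) × (1.8 - (-1))/(3 - (-1)) × (1.8 - 1)/(3 - 1) = 0.224000

P(1.8) = (-8)×L_0(1.8) + 8×L_1(1.8) + 10×L_2(1.8) + (-13)×L_3(1.8)
P(1.8) = 4.416000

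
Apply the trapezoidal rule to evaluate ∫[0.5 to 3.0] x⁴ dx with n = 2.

f(x) = x⁴
a = 0.5, b = 3.0, n = 2
h = (b - a)/n = 1.250000

Trapezoidal rule: (h/2)[f(x₀) + 2f(x₁) + 2f(x₂) + ... + f(xₙ)]

x_0 = 0.5000, f(x_0) = 0.062500, coefficient = 1
x_1 = 1.7500, f(x_1) = 9.378906, coefficient = 2
x_2 = 3.0000, f(x_2) = 81.000000, coefficient = 1

I ≈ (1.250000/2) × 99.820312 = 62.387695
Exact value: 48.593750
Error: 13.793945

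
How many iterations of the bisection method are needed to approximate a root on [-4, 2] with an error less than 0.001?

We need (b-a)/2^n ≤ 0.001
(2 - (-4))/2^n ≤ 0.001
6/2^n ≤ 0.001
2^n ≥ 6000
n ≥ log₂(6000) = 12.55
n ≥ 13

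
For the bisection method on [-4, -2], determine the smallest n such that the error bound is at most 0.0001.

We need (b-a)/2^n ≤ 0.0001
(-2 - (-4))/2^n ≤ 0.0001
2/2^n ≤ 0.0001
2^n ≥ 20000
n ≥ log₂(20000) = 14.29
n ≥ 15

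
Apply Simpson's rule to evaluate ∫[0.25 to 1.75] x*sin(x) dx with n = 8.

f(x) = x*sin(x)
a = 0.25, b = 1.75, n = 8
h = (b - a)/n = 0.187500

Simpson's rule: (h/3)[f(x₀) + 4f(x₁) + 2f(x₂) + ... + f(xₙ)]

x_0 = 0.2500, f(x_0) = 0.061851, coefficient = 1
x_1 = 0.4375, f(x_1) = 0.185358, coefficient = 4
x_2 = 0.6250, f(x_2) = 0.365686, coefficient = 2
x_3 = 0.8125, f(x_3) = 0.589882, coefficient = 4
x_4 = 1.0000, f(x_4) = 0.841471, coefficient = 2
x_5 = 1.1875, f(x_5) = 1.101331, coefficient = 4
x_6 = 1.3750, f(x_6) = 1.348728, coefficient = 2
x_7 = 1.5625, f(x_7) = 1.562446, coefficient = 4
x_8 = 1.7500, f(x_8) = 1.721975, coefficient = 1

I ≈ (0.187500/3) × 20.651668 = 1.290729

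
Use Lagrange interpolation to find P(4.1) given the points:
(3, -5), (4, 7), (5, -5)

Lagrange interpolation formula:
P(x) = Σ yᵢ × Lᵢ(x)
where Lᵢ(x) = Π_{j≠i} (x - xⱼ)/(xᵢ - xⱼ)

L_0(4.1) = (4.1 - 4)/(3 - 4) × (4.1 - 5)/(3 - 5) = -0.045000
L_1(4.1) = (4.1 - 3)/(4 - 3) × (4.1 - 5)/(4 - 5) = 0.990000
L_2(4.1) = (4.1 - 3)/(5 - 3) × (4.1 - 4)/(5 - 4) = 0.055000

P(4.1) = (-5)×L_0(4.1) + 7×L_1(4.1) + (-5)×L_2(4.1)
P(4.1) = 6.880000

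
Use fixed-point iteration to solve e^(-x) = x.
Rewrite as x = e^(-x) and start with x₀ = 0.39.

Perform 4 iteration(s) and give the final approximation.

Equation: e^(-x) = x
Fixed-point form: x = e^(-x)
x₀ = 0.39

x_1 = g(0.390000) = 0.677057
x_2 = g(0.677057) = 0.508110
x_3 = g(0.508110) = 0.601631
x_4 = g(0.601631) = 0.547917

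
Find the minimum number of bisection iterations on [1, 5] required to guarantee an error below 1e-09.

We need (b-a)/2^n ≤ 1e-09
(5 - 1)/2^n ≤ 1e-09
4/2^n ≤ 1e-09
2^n ≥ 4000000000
n ≥ log₂(4000000000) = 31.90
n ≥ 32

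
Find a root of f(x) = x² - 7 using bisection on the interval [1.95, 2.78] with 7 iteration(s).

f(x) = x² - 7
Initial interval: [1.95, 2.78]

Iteration 1:
  c_1 = (1.950000 + 2.780000)/2 = 2.365000
  f(c_1) = f(2.365000) = -1.406775
  f(a) × f(c) ≥ 0, new interval: [2.365000, 2.780000]
Iteration 2:
  c_2 = (2.365000 + 2.780000)/2 = 2.572500
  f(c_2) = f(2.572500) = -0.382244
  f(a) × f(c) ≥ 0, new interval: [2.572500, 2.780000]
Iteration 3:
  c_3 = (2.572500 + 2.780000)/2 = 2.676250
  f(c_3) = f(2.676250) = 0.162314
  f(a) × f(c) < 0, new interval: [2.572500, 2.676250]
Iteration 4:
  c_4 = (2.572500 + 2.676250)/2 = 2.624375
  f(c_4) = f(2.624375) = -0.112656
  f(a) × f(c) ≥ 0, new interval: [2.624375, 2.676250]
Iteration 5:
  c_5 = (2.624375 + 2.676250)/2 = 2.650312
  f(c_5) = f(2.650312) = 0.024156
  f(a) × f(c) < 0, new interval: [2.624375, 2.650312]
Iteration 6:
  c_6 = (2.624375 + 2.650312)/2 = 2.637344
  f(c_6) = f(2.637344) = -0.044418
  f(a) × f(c) ≥ 0, new interval: [2.637344, 2.650312]
Iteration 7:
  c_7 = (2.637344 + 2.650312)/2 = 2.643828
  f(c_7) = f(2.643828) = -0.010173
  f(a) × f(c) ≥ 0, new interval: [2.643828, 2.650312]

After 7 iteration(s), the approximation is c_7 = 2.643828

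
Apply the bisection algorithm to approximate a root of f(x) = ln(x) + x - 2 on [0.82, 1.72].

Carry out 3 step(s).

f(x) = ln(x) + x - 2
Initial interval: [0.82, 1.72]

Iteration 1:
  c_1 = (0.820000 + 1.720000)/2 = 1.270000
  f(c_1) = f(1.270000) = -0.490983
  f(a) × f(c) ≥ 0, new interval: [1.270000, 1.720000]
Iteration 2:
  c_2 = (1.270000 + 1.720000)/2 = 1.495000
  f(c_2) = f(1.495000) = -0.102874
  f(a) × f(c) ≥ 0, new interval: [1.495000, 1.720000]
Iteration 3:
  c_3 = (1.495000 + 1.720000)/2 = 1.607500
  f(c_3) = f(1.607500) = 0.082180
  f(a) × f(c) < 0, new interval: [1.495000, 1.607500]

After 3 iteration(s), the approximation is c_3 = 1.607500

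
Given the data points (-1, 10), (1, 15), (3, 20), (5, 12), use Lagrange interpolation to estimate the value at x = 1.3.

Lagrange interpolation formula:
P(x) = Σ yᵢ × Lᵢ(x)
where Lᵢ(x) = Π_{j≠i} (x - xⱼ)/(xᵢ - xⱼ)

L_0(1.3) = (1.3 - 1)/(-1 - 1) × (1.3 - 3)/(-1 - 3) × (1.3 - 5)/(-1 - 5) = -0.039313
L_1(1.3) = (1.3 - (-1))/(1 - (-1)) × (1.3 - 3)/(1 - 3) × (1.3 - 5)/(1 - 5) = 0.904187
L_2(1.3) = (1.3 - (-1))/(3 - (-1)) × (1.3 - 1)/(3 - 1) × (1.3 - 5)/(3 - 5) = 0.159563
L_3(1.3) = (1.3 - (-1))/(5 - (-1)) × (1.3 - 1)/(5 - 1) × (1.3 - 3)/(5 - 3) = -0.024438

P(1.3) = 10×L_0(1.3) + 15×L_1(1.3) + 20×L_2(1.3) + 12×L_3(1.3)
P(1.3) = 16.067688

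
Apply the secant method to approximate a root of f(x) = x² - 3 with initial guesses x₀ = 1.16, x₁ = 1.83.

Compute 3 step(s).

f(x) = x² - 3
x₀ = 1.16, x₁ = 1.83

Secant formula: x_{n+1} = x_n - f(x_n)(x_n - x_{n-1})/(f(x_n) - f(x_{n-1}))

Iteration 1:
  f(1.160000) = -1.654400
  f(1.830000) = 0.348900
  x_2 = 1.830000 - 0.348900×(1.830000 - 1.160000)/(0.348900 - (-1.654400))
       = 1.713311
Iteration 2:
  f(1.830000) = 0.348900
  f(1.713311) = -0.064565
  x_3 = 1.713311 - (-0.064565)×(1.713311 - 1.830000)/(-0.064565 - 0.348900)
       = 1.731533
Iteration 3:
  f(1.713311) = -0.064565
  f(1.731533) = -0.001794
  x_4 = 1.731533 - (-0.001794)×(1.731533 - 1.713311)/(-0.001794 - (-0.064565))
       = 1.732054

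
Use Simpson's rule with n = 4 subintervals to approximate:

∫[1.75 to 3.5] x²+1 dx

f(x) = x²+1
a = 1.75, b = 3.5, n = 4
h = (b - a)/n = 0.437500

Simpson's rule: (h/3)[f(x₀) + 4f(x₁) + 2f(x₂) + ... + f(xₙ)]

x_0 = 1.7500, f(x_0) = 4.062500, coefficient = 1
x_1 = 2.1875, f(x_1) = 5.785156, coefficient = 4
x_2 = 2.6250, f(x_2) = 7.890625, coefficient = 2
x_3 = 3.0625, f(x_3) = 10.378906, coefficient = 4
x_4 = 3.5000, f(x_4) = 13.250000, coefficient = 1

I ≈ (0.437500/3) × 97.750000 = 14.255208
Exact value: 14.255208
Error: 0.000000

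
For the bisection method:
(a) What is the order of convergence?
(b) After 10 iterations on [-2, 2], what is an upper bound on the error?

(a) Bisection has linear (order 1) convergence; the error is halved each step.

(b) Error bound = (b-a)/2^n = (2 - (-2))/2^{10}
    = 4/2^{10}

(a) 1 (linear); (b) error ≤ 3.91e-03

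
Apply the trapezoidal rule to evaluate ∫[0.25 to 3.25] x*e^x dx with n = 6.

f(x) = x*e^x
a = 0.25, b = 3.25, n = 6
h = (b - a)/n = 0.500000

Trapezoidal rule: (h/2)[f(x₀) + 2f(x₁) + 2f(x₂) + ... + f(xₙ)]

x_0 = 0.2500, f(x_0) = 0.321006, coefficient = 1
x_1 = 0.7500, f(x_1) = 1.587750, coefficient = 2
x_2 = 1.2500, f(x_2) = 4.362929, coefficient = 2
x_3 = 1.7500, f(x_3) = 10.070555, coefficient = 2
x_4 = 2.2500, f(x_4) = 21.347406, coefficient = 2
x_5 = 2.7500, f(x_5) = 43.017238, coefficient = 2
x_6 = 3.2500, f(x_6) = 83.818605, coefficient = 1

I ≈ (0.500000/2) × 244.911364 = 61.227841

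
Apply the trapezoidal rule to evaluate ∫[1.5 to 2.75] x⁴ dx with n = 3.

f(x) = x⁴
a = 1.5, b = 2.75, n = 3
h = (b - a)/n = 0.416667

Trapezoidal rule: (h/2)[f(x₀) + 2f(x₁) + 2f(x₂) + ... + f(xₙ)]

x_0 = 1.5000, f(x_0) = 5.062500, coefficient = 1
x_1 = 1.9167, f(x_1) = 13.495419, coefficient = 2
x_2 = 2.3333, f(x_2) = 29.641975, coefficient = 2
x_3 = 2.7500, f(x_3) = 57.191406, coefficient = 1

I ≈ (0.416667/2) × 148.528694 = 30.943478
Exact value: 29.936523
Error: 1.006954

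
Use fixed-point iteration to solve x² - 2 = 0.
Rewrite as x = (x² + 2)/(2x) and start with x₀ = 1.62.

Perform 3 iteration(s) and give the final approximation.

Equation: x² - 2 = 0
Fixed-point form: x = (x² + 2)/(2x)
x₀ = 1.62

x_1 = g(1.620000) = 1.427284
x_2 = g(1.427284) = 1.414273
x_3 = g(1.414273) = 1.414214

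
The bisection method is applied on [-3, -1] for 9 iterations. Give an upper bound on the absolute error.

Bisection error bound: |error| ≤ (b-a)/2^n
|error| ≤ (-1 - (-3))/2^9 = 2/2^9
|error| ≤ 0.0039062500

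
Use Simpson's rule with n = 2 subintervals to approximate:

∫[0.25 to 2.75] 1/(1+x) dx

f(x) = 1/(1+x)
a = 0.25, b = 2.75, n = 2
h = (b - a)/n = 1.250000

Simpson's rule: (h/3)[f(x₀) + 4f(x₁) + 2f(x₂) + ... + f(xₙ)]

x_0 = 0.2500, f(x_0) = 0.800000, coefficient = 1
x_1 = 1.5000, f(x_1) = 0.400000, coefficient = 4
x_2 = 2.7500, f(x_2) = 0.266667, coefficient = 1

I ≈ (1.250000/3) × 2.666667 = 1.111111
Exact value: 1.098612
Error: 0.012499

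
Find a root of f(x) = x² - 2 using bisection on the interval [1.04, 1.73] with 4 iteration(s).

f(x) = x² - 2
Initial interval: [1.04, 1.73]

Iteration 1:
  c_1 = (1.040000 + 1.730000)/2 = 1.385000
  f(c_1) = f(1.385000) = -0.081775
  f(a) × f(c) ≥ 0, new interval: [1.385000, 1.730000]
Iteration 2:
  c_2 = (1.385000 + 1.730000)/2 = 1.557500
  f(c_2) = f(1.557500) = 0.425806
  f(a) × f(c) < 0, new interval: [1.385000, 1.557500]
Iteration 3:
  c_3 = (1.385000 + 1.557500)/2 = 1.471250
  f(c_3) = f(1.471250) = 0.164577
  f(a) × f(c) < 0, new interval: [1.385000, 1.471250]
Iteration 4:
  c_4 = (1.385000 + 1.471250)/2 = 1.428125
  f(c_4) = f(1.428125) = 0.039541
  f(a) × f(c) < 0, new interval: [1.385000, 1.428125]

After 4 iteration(s), the approximation is c_4 = 1.428125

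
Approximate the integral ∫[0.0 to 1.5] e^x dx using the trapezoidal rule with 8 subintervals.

f(x) = e^x
a = 0.0, b = 1.5, n = 8
h = (b - a)/n = 0.187500

Trapezoidal rule: (h/2)[f(x₀) + 2f(x₁) + 2f(x₂) + ... + f(xₙ)]

x_0 = 0.0000, f(x_0) = 1.000000, coefficient = 1
x_1 = 0.1875, f(x_1) = 1.206230, coefficient = 2
x_2 = 0.3750, f(x_2) = 1.454991, coefficient = 2
x_3 = 0.5625, f(x_3) = 1.755055, coefficient = 2
x_4 = 0.7500, f(x_4) = 2.117000, coefficient = 2
x_5 = 0.9375, f(x_5) = 2.553589, coefficient = 2
x_6 = 1.1250, f(x_6) = 3.080217, coefficient = 2
x_7 = 1.3125, f(x_7) = 3.715451, coefficient = 2
x_8 = 1.5000, f(x_8) = 4.481689, coefficient = 1

I ≈ (0.187500/2) × 37.246756 = 3.491883
Exact value: 3.481689
Error: 0.010194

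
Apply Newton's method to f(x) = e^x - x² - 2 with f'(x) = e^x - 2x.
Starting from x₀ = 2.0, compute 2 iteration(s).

f(x) = e^x - x² - 2
f'(x) = e^x - 2x
x₀ = 2.0

Newton-Raphson formula: x_{n+1} = x_n - f(x_n)/f'(x_n)

Iteration 1:
  f(2.000000) = 1.389056
  f'(2.000000) = 3.389056
  x_1 = 2.000000 - 1.389056/3.389056 = 1.590135
Iteration 2:
  f(1.590135) = 0.375881
  f'(1.590135) = 1.724140
  x_2 = 1.590135 - 0.375881/1.724140 = 1.372124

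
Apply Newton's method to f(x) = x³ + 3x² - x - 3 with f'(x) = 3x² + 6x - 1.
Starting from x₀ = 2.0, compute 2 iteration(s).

f(x) = x³ + 3x² - x - 3
f'(x) = 3x² + 6x - 1
x₀ = 2.0

Newton-Raphson formula: x_{n+1} = x_n - f(x_n)/f'(x_n)

Iteration 1:
  f(2.000000) = 15.000000
  f'(2.000000) = 23.000000
  x_1 = 2.000000 - 15.000000/23.000000 = 1.347826
Iteration 2:
  f(1.347826) = 3.550588
  f'(1.347826) = 12.536862
  x_2 = 1.347826 - 3.550588/12.536862 = 1.064614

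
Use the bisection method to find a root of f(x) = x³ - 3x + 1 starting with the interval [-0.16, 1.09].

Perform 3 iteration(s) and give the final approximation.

f(x) = x³ - 3x + 1
Initial interval: [-0.16, 1.09]

Iteration 1:
  c_1 = (-0.160000 + 1.090000)/2 = 0.465000
  f(c_1) = f(0.465000) = -0.294455
  f(a) × f(c) < 0, new interval: [-0.160000, 0.465000]
Iteration 2:
  c_2 = (-0.160000 + 0.465000)/2 = 0.152500
  f(c_2) = f(0.152500) = 0.546047
  f(a) × f(c) ≥ 0, new interval: [0.152500, 0.465000]
Iteration 3:
  c_3 = (0.152500 + 0.465000)/2 = 0.308750
  f(c_3) = f(0.308750) = 0.103182
  f(a) × f(c) ≥ 0, new interval: [0.308750, 0.465000]

After 3 iteration(s), the approximation is c_3 = 0.308750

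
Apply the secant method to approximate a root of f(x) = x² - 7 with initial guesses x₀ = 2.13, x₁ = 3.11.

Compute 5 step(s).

f(x) = x² - 7
x₀ = 2.13, x₁ = 3.11

Secant formula: x_{n+1} = x_n - f(x_n)(x_n - x_{n-1})/(f(x_n) - f(x_{n-1}))

Iteration 1:
  f(2.130000) = -2.463100
  f(3.110000) = 2.672100
  x_2 = 3.110000 - 2.672100×(3.110000 - 2.130000)/(2.672100 - (-2.463100))
       = 2.600057
Iteration 2:
  f(3.110000) = 2.672100
  f(2.600057) = -0.239702
  x_3 = 2.600057 - (-0.239702)×(2.600057 - 3.110000)/(-0.239702 - 2.672100)
       = 2.642036
Iteration 3:
  f(2.600057) = -0.239702
  f(2.642036) = -0.019645
  x_4 = 2.642036 - (-0.019645)×(2.642036 - 2.600057)/(-0.019645 - (-0.239702))
       = 2.645784
Iteration 4:
  f(2.642036) = -0.019645
  f(2.645784) = 0.000171
  x_5 = 2.645784 - 0.000171×(2.645784 - 2.642036)/(0.000171 - (-0.019645))
       = 2.645751
Iteration 5:
  f(2.645784) = 0.000171
  f(2.645751) = 0.000000
  x_6 = 2.645751 - 0.000000×(2.645751 - 2.645784)/(0.000000 - 0.000171)
       = 2.645751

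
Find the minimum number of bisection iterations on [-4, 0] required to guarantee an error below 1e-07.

We need (b-a)/2^n ≤ 1e-07
(0 - (-4))/2^n ≤ 1e-07
4/2^n ≤ 1e-07
2^n ≥ 40000000
n ≥ log₂(40000000) = 25.25
n ≥ 26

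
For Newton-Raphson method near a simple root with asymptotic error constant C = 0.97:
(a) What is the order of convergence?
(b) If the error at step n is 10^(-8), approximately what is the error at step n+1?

(a) Newton-Raphson has quadratic (order 2) convergence near simple roots.
    This means |e_{n+1}| ≈ C|e_n|².

(b) With |e_n| = 10^(-8) and C = 0.97:
    |e_{n+1}| ≈ 0.97 × (10^(-8))² = 0.97 × 10^(-16)

(a) 2 (quadratic); (b) |e_{n+1}| ≈ 9.700e-17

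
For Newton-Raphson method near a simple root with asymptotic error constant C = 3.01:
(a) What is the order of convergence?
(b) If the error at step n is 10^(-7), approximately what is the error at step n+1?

(a) Newton-Raphson has quadratic (order 2) convergence near simple roots.
    This means |e_{n+1}| ≈ C|e_n|².

(b) With |e_n| = 10^(-7) and C = 3.01:
    |e_{n+1}| ≈ 3.01 × (10^(-7))² = 3.01 × 10^(-14)

(a) 2 (quadratic); (b) |e_{n+1}| ≈ 3.010e-14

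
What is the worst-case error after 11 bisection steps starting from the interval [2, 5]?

Bisection error bound: |error| ≤ (b-a)/2^n
|error| ≤ (5 - 2)/2^11 = 3/2^11
|error| ≤ 0.0014648438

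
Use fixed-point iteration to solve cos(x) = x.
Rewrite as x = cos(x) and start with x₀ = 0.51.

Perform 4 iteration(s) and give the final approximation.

Equation: cos(x) = x
Fixed-point form: x = cos(x)
x₀ = 0.51

x_1 = g(0.510000) = 0.872745
x_2 = g(0.872745) = 0.642726
x_3 = g(0.642726) = 0.800465
x_4 = g(0.800465) = 0.696373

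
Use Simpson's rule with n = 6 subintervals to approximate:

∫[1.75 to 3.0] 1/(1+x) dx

f(x) = 1/(1+x)
a = 1.75, b = 3.0, n = 6
h = (b - a)/n = 0.208333

Simpson's rule: (h/3)[f(x₀) + 4f(x₁) + 2f(x₂) + ... + f(xₙ)]

x_0 = 1.7500, f(x_0) = 0.363636, coefficient = 1
x_1 = 1.9583, f(x_1) = 0.338028, coefficient = 4
x_2 = 2.1667, f(x_2) = 0.315789, coefficient = 2
x_3 = 2.3750, f(x_3) = 0.296296, coefficient = 4
x_4 = 2.5833, f(x_4) = 0.279070, coefficient = 2
x_5 = 2.7917, f(x_5) = 0.263736, coefficient = 4
x_6 = 3.0000, f(x_6) = 0.250000, coefficient = 1

I ≈ (0.208333/3) × 5.395598 = 0.374694
Exact value: 0.374693
Error: 0.000001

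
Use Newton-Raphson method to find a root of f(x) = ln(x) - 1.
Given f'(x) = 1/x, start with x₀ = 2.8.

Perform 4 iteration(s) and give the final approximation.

f(x) = ln(x) - 1
f'(x) = 1/x
x₀ = 2.8

Newton-Raphson formula: x_{n+1} = x_n - f(x_n)/f'(x_n)

Iteration 1:
  f(2.800000) = 0.029619
  f'(2.800000) = 0.357143
  x_1 = 2.800000 - 0.029619/0.357143 = 2.717066
Iteration 2:
  f(2.717066) = -0.000448
  f'(2.717066) = 0.368044
  x_2 = 2.717066 - (-0.000448)/0.368044 = 2.718282
Iteration 3:
  f(2.718282) = 0.000000
  f'(2.718282) = 0.367879
  x_3 = 2.718282 - 0.000000/0.367879 = 2.718282
Iteration 4:
  f(2.718282) = 0.000000
  f'(2.718282) = 0.367879
  x_4 = 2.718282 - 0.000000/0.367879 = 2.718282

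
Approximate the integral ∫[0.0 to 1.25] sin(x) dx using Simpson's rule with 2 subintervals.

f(x) = sin(x)
a = 0.0, b = 1.25, n = 2
h = (b - a)/n = 0.625000

Simpson's rule: (h/3)[f(x₀) + 4f(x₁) + 2f(x₂) + ... + f(xₙ)]

x_0 = 0.0000, f(x_0) = 0.000000, coefficient = 1
x_1 = 0.6250, f(x_1) = 0.585097, coefficient = 4
x_2 = 1.2500, f(x_2) = 0.948985, coefficient = 1

I ≈ (0.625000/3) × 3.289374 = 0.685286
Exact value: 0.684678
Error: 0.000609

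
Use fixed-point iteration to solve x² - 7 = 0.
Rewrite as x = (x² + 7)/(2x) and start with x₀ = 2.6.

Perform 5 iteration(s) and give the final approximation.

Equation: x² - 7 = 0
Fixed-point form: x = (x² + 7)/(2x)
x₀ = 2.6

x_1 = g(2.600000) = 2.646154
x_2 = g(2.646154) = 2.645751
x_3 = g(2.645751) = 2.645751
x_4 = g(2.645751) = 2.645751
x_5 = g(2.645751) = 2.645751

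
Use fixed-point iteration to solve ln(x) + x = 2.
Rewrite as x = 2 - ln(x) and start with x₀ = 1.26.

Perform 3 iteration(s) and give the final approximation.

Equation: ln(x) + x = 2
Fixed-point form: x = 2 - ln(x)
x₀ = 1.26

x_1 = g(1.260000) = 1.768888
x_2 = g(1.768888) = 1.429649
x_3 = g(1.429649) = 1.642571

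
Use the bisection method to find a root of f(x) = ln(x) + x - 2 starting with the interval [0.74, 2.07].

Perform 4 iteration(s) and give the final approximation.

f(x) = ln(x) + x - 2
Initial interval: [0.74, 2.07]

Iteration 1:
  c_1 = (0.740000 + 2.070000)/2 = 1.405000
  f(c_1) = f(1.405000) = -0.254963
  f(a) × f(c) ≥ 0, new interval: [1.405000, 2.070000]
Iteration 2:
  c_2 = (1.405000 + 2.070000)/2 = 1.737500
  f(c_2) = f(1.737500) = 0.289947
  f(a) × f(c) < 0, new interval: [1.405000, 1.737500]
Iteration 3:
  c_3 = (1.405000 + 1.737500)/2 = 1.571250
  f(c_3) = f(1.571250) = 0.023121
  f(a) × f(c) < 0, new interval: [1.405000, 1.571250]
Iteration 4:
  c_4 = (1.405000 + 1.571250)/2 = 1.488125
  f(c_4) = f(1.488125) = -0.114358
  f(a) × f(c) ≥ 0, new interval: [1.488125, 1.571250]

After 4 iteration(s), the approximation is c_4 = 1.488125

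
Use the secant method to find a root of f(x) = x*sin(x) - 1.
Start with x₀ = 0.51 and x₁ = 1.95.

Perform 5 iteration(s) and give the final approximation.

f(x) = x*sin(x) - 1
x₀ = 0.51, x₁ = 1.95

Secant formula: x_{n+1} = x_n - f(x_n)(x_n - x_{n-1})/(f(x_n) - f(x_{n-1}))

Iteration 1:
  f(0.510000) = -0.751030
  f(1.950000) = 0.811471
  x_2 = 1.950000 - 0.811471×(1.950000 - 0.510000)/(0.811471 - (-0.751030))
       = 1.202148
Iteration 2:
  f(1.950000) = 0.811471
  f(1.202148) = 0.121383
  x_3 = 1.202148 - 0.121383×(1.202148 - 1.950000)/(0.121383 - 0.811471)
       = 1.070606
Iteration 3:
  f(1.202148) = 0.121383
  f(1.070606) = -0.060553
  x_4 = 1.070606 - (-0.060553)×(1.070606 - 1.202148)/(-0.060553 - 0.121383)
       = 1.114387
Iteration 4:
  f(1.070606) = -0.060553
  f(1.114387) = 0.000319
  x_5 = 1.114387 - 0.000319×(1.114387 - 1.070606)/(0.000319 - (-0.060553))
       = 1.114157
Iteration 5:
  f(1.114387) = 0.000319
  f(1.114157) = 0.000000
  x_6 = 1.114157 - 0.000000×(1.114157 - 1.114387)/(0.000000 - 0.000319)
       = 1.114157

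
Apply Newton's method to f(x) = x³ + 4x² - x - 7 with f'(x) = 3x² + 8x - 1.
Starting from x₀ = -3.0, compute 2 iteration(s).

f(x) = x³ + 4x² - x - 7
f'(x) = 3x² + 8x - 1
x₀ = -3.0

Newton-Raphson formula: x_{n+1} = x_n - f(x_n)/f'(x_n)

Iteration 1:
  f(-3.000000) = 5.000000
  f'(-3.000000) = 2.000000
  x_1 = -3.000000 - 5.000000/2.000000 = -5.500000
Iteration 2:
  f(-5.500000) = -46.875000
  f'(-5.500000) = 45.750000
  x_2 = -5.500000 - (-46.875000)/45.750000 = -4.475410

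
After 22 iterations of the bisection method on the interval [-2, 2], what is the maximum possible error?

Bisection error bound: |error| ≤ (b-a)/2^n
|error| ≤ (2 - (-2))/2^22 = 4/2^22
|error| ≤ 0.0000009537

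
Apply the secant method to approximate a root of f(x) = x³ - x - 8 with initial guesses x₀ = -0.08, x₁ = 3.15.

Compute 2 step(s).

f(x) = x³ - x - 8
x₀ = -0.08, x₁ = 3.15

Secant formula: x_{n+1} = x_n - f(x_n)(x_n - x_{n-1})/(f(x_n) - f(x_{n-1}))

Iteration 1:
  f(-0.080000) = -7.920512
  f(3.150000) = 20.105875
  x_2 = 3.150000 - 20.105875×(3.150000 - (-0.080000))/(20.105875 - (-7.920512))
       = 0.832827
Iteration 2:
  f(3.150000) = 20.105875
  f(0.832827) = -8.255177
  x_3 = 0.832827 - (-8.255177)×(0.832827 - 3.150000)/(-8.255177 - 20.105875)
       = 1.507297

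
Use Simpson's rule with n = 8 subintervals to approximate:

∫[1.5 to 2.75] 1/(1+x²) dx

f(x) = 1/(1+x²)
a = 1.5, b = 2.75, n = 8
h = (b - a)/n = 0.156250

Simpson's rule: (h/3)[f(x₀) + 4f(x₁) + 2f(x₂) + ... + f(xₙ)]

x_0 = 1.5000, f(x_0) = 0.307692, coefficient = 1
x_1 = 1.6562, f(x_1) = 0.267154, coefficient = 4
x_2 = 1.8125, f(x_2) = 0.233364, coefficient = 2
x_3 = 1.9688, f(x_3) = 0.205087, coefficient = 4
x_4 = 2.1250, f(x_4) = 0.181303, coefficient = 2
x_5 = 2.2812, f(x_5) = 0.161184, coefficient = 4
x_6 = 2.4375, f(x_6) = 0.144063, coefficient = 2
x_7 = 2.5938, f(x_7) = 0.129407, coefficient = 4
x_8 = 2.7500, f(x_8) = 0.116788, coefficient = 1

I ≈ (0.156250/3) × 4.593267 = 0.239233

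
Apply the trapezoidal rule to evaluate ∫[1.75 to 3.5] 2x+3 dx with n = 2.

f(x) = 2x+3
a = 1.75, b = 3.5, n = 2
h = (b - a)/n = 0.875000

Trapezoidal rule: (h/2)[f(x₀) + 2f(x₁) + 2f(x₂) + ... + f(xₙ)]

x_0 = 1.7500, f(x_0) = 6.500000, coefficient = 1
x_1 = 2.6250, f(x_1) = 8.250000, coefficient = 2
x_2 = 3.5000, f(x_2) = 10.000000, coefficient = 1

I ≈ (0.875000/2) × 33.000000 = 14.437500
Exact value: 14.437500
Error: 0.000000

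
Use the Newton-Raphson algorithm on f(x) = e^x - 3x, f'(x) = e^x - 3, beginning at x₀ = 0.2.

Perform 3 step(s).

f(x) = e^x - 3x
f'(x) = e^x - 3
x₀ = 0.2

Newton-Raphson formula: x_{n+1} = x_n - f(x_n)/f'(x_n)

Iteration 1:
  f(0.200000) = 0.621403
  f'(0.200000) = -1.778597
  x_1 = 0.200000 - 0.621403/(-1.778597) = 0.549378
Iteration 2:
  f(0.549378) = 0.084041
  f'(0.549378) = -1.267825
  x_2 = 0.549378 - 0.084041/(-1.267825) = 0.615666
Iteration 3:
  f(0.615666) = 0.003891
  f'(0.615666) = -1.149112
  x_3 = 0.615666 - 0.003891/(-1.149112) = 0.619052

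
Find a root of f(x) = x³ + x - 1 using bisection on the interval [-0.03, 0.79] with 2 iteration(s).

f(x) = x³ + x - 1
Initial interval: [-0.03, 0.79]

Iteration 1:
  c_1 = (-0.030000 + 0.790000)/2 = 0.380000
  f(c_1) = f(0.380000) = -0.565128
  f(a) × f(c) ≥ 0, new interval: [0.380000, 0.790000]
Iteration 2:
  c_2 = (0.380000 + 0.790000)/2 = 0.585000
  f(c_2) = f(0.585000) = -0.214798
  f(a) × f(c) ≥ 0, new interval: [0.585000, 0.790000]

After 2 iteration(s), the approximation is c_2 = 0.585000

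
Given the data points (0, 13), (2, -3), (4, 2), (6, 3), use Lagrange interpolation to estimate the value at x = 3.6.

Lagrange interpolation formula:
P(x) = Σ yᵢ × Lᵢ(x)
where Lᵢ(x) = Π_{j≠i} (x - xⱼ)/(xᵢ - xⱼ)

L_0(3.6) = (3.6 - 2)/(0 - 2) × (3.6 - 4)/(0 - 4) × (3.6 - 6)/(0 - 6) = -0.032000
L_1(3.6) = (3.6 - 0)/(2 - 0) × (3.6 - 4)/(2 - 4) × (3.6 - 6)/(2 - 6) = 0.216000
L_2(3.6) = (3.6 - 0)/(4 - 0) × (3.6 - 2)/(4 - 2) × (3.6 - 6)/(4 - 6) = 0.864000
L_3(3.6) = (3.6 - 0)/(6 - 0) × (3.6 - 2)/(6 - 2) × (3.6 - 4)/(6 - 4) = -0.048000

P(3.6) = 13×L_0(3.6) + (-3)×L_1(3.6) + 2×L_2(3.6) + 3×L_3(3.6)
P(3.6) = 0.520000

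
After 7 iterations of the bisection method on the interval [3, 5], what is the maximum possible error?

Bisection error bound: |error| ≤ (b-a)/2^n
|error| ≤ (5 - 3)/2^7 = 2/2^7
|error| ≤ 0.0156250000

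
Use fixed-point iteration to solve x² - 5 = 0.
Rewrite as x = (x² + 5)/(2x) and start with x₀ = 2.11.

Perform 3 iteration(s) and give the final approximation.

Equation: x² - 5 = 0
Fixed-point form: x = (x² + 5)/(2x)
x₀ = 2.11

x_1 = g(2.110000) = 2.239834
x_2 = g(2.239834) = 2.236071
x_3 = g(2.236071) = 2.236068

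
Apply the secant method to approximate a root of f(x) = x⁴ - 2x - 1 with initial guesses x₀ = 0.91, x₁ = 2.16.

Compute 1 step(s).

f(x) = x⁴ - 2x - 1
x₀ = 0.91, x₁ = 2.16

Secant formula: x_{n+1} = x_n - f(x_n)(x_n - x_{n-1})/(f(x_n) - f(x_{n-1}))

Iteration 1:
  f(0.910000) = -2.134250
  f(2.160000) = 16.447823
  x_2 = 2.160000 - 16.447823×(2.160000 - 0.910000)/(16.447823 - (-2.134250))
       = 1.053569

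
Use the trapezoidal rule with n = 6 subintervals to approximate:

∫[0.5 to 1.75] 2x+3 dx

f(x) = 2x+3
a = 0.5, b = 1.75, n = 6
h = (b - a)/n = 0.208333

Trapezoidal rule: (h/2)[f(x₀) + 2f(x₁) + 2f(x₂) + ... + f(xₙ)]

x_0 = 0.5000, f(x_0) = 4.000000, coefficient = 1
x_1 = 0.7083, f(x_1) = 4.416667, coefficient = 2
x_2 = 0.9167, f(x_2) = 4.833333, coefficient = 2
x_3 = 1.1250, f(x_3) = 5.250000, coefficient = 2
x_4 = 1.3333, f(x_4) = 5.666667, coefficient = 2
x_5 = 1.5417, f(x_5) = 6.083333, coefficient = 2
x_6 = 1.7500, f(x_6) = 6.500000, coefficient = 1

I ≈ (0.208333/2) × 63.000000 = 6.562500
Exact value: 6.562500
Error: 0.000000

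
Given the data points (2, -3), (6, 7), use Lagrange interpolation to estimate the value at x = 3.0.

Lagrange interpolation formula:
P(x) = Σ yᵢ × Lᵢ(x)
where Lᵢ(x) = Π_{j≠i} (x - xⱼ)/(xᵢ - xⱼ)

L_0(3.0) = (3.0 - 6)/(2 - 6) = 0.750000
L_1(3.0) = (3.0 - 2)/(6 - 2) = 0.250000

P(3.0) = (-3)×L_0(3.0) + 7×L_1(3.0)
P(3.0) = -0.500000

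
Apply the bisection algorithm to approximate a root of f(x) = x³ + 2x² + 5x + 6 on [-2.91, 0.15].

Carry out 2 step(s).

f(x) = x³ + 2x² + 5x + 6
Initial interval: [-2.91, 0.15]

Iteration 1:
  c_1 = (-2.910000 + 0.150000)/2 = -1.380000
  f(c_1) = f(-1.380000) = 0.280728
  f(a) × f(c) < 0, new interval: [-2.910000, -1.380000]
Iteration 2:
  c_2 = (-2.910000 + (-1.380000))/2 = -2.145000
  f(c_2) = f(-2.145000) = -5.392149
  f(a) × f(c) ≥ 0, new interval: [-2.145000, -1.380000]

After 2 iteration(s), the approximation is c_2 = -2.145000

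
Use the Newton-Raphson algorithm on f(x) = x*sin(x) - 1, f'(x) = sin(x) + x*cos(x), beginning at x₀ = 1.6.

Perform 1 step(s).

f(x) = x*sin(x) - 1
f'(x) = sin(x) + x*cos(x)
x₀ = 1.6

Newton-Raphson formula: x_{n+1} = x_n - f(x_n)/f'(x_n)

Iteration 1:
  f(1.600000) = 0.599318
  f'(1.600000) = 0.952854
  x_1 = 1.600000 - 0.599318/0.952854 = 0.971029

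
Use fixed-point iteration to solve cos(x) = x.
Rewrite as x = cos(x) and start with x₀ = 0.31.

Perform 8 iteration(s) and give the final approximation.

Equation: cos(x) = x
Fixed-point form: x = cos(x)
x₀ = 0.31

x_1 = g(0.310000) = 0.952334
x_2 = g(0.952334) = 0.579783
x_3 = g(0.579783) = 0.836581
x_4 = g(0.836581) = 0.670005
x_5 = g(0.670005) = 0.783819
x_6 = g(0.783819) = 0.708223
x_7 = g(0.708223) = 0.759519
x_8 = g(0.759519) = 0.725167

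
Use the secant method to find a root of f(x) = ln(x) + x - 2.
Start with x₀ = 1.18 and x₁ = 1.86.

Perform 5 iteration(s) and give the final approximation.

f(x) = ln(x) + x - 2
x₀ = 1.18, x₁ = 1.86

Secant formula: x_{n+1} = x_n - f(x_n)(x_n - x_{n-1})/(f(x_n) - f(x_{n-1}))

Iteration 1:
  f(1.180000) = -0.654486
  f(1.860000) = 0.480576
  x_2 = 1.860000 - 0.480576×(1.860000 - 1.180000)/(0.480576 - (-0.654486))
       = 1.572093
Iteration 2:
  f(1.860000) = 0.480576
  f(1.572093) = 0.024501
  x_3 = 1.572093 - 0.024501×(1.572093 - 1.860000)/(0.024501 - 0.480576)
       = 1.556626
Iteration 3:
  f(1.572093) = 0.024501
  f(1.556626) = -0.000853
  x_4 = 1.556626 - (-0.000853)×(1.556626 - 1.572093)/(-0.000853 - 0.024501)
       = 1.557147
Iteration 4:
  f(1.556626) = -0.000853
  f(1.557147) = 0.000002
  x_5 = 1.557147 - 0.000002×(1.557147 - 1.556626)/(0.000002 - (-0.000853))
       = 1.557146
Iteration 5:
  f(1.557147) = 0.000002
  f(1.557146) = 0.000000
  x_6 = 1.557146 - 0.000000×(1.557146 - 1.557147)/(0.000000 - 0.000002)
       = 1.557146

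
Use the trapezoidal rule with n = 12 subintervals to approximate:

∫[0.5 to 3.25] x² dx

f(x) = x²
a = 0.5, b = 3.25, n = 12
h = (b - a)/n = 0.229167

Trapezoidal rule: (h/2)[f(x₀) + 2f(x₁) + 2f(x₂) + ... + f(xₙ)]

x_0 = 0.5000, f(x_0) = 0.250000, coefficient = 1
x_1 = 0.7292, f(x_1) = 0.531684, coefficient = 2
x_2 = 0.9583, f(x_2) = 0.918403, coefficient = 2
x_3 = 1.1875, f(x_3) = 1.410156, coefficient = 2
x_4 = 1.4167, f(x_4) = 2.006944, coefficient = 2
x_5 = 1.6458, f(x_5) = 2.708767, coefficient = 2
x_6 = 1.8750, f(x_6) = 3.515625, coefficient = 2
x_7 = 2.1042, f(x_7) = 4.427517, coefficient = 2
x_8 = 2.3333, f(x_8) = 5.444444, coefficient = 2
x_9 = 2.5625, f(x_9) = 6.566406, coefficient = 2
x_10 = 2.7917, f(x_10) = 7.793403, coefficient = 2
x_11 = 3.0208, f(x_11) = 9.125434, coefficient = 2
x_12 = 3.2500, f(x_12) = 10.562500, coefficient = 1

I ≈ (0.229167/2) × 99.710069 = 11.425112
Exact value: 11.401042
Error: 0.024070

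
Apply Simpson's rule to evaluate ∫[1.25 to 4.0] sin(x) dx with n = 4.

f(x) = sin(x)
a = 1.25, b = 4.0, n = 4
h = (b - a)/n = 0.687500

Simpson's rule: (h/3)[f(x₀) + 4f(x₁) + 2f(x₂) + ... + f(xₙ)]

x_0 = 1.2500, f(x_0) = 0.948985, coefficient = 1
x_1 = 1.9375, f(x_1) = 0.933514, coefficient = 4
x_2 = 2.6250, f(x_2) = 0.493920, coefficient = 2
x_3 = 3.3125, f(x_3) = -0.170077, coefficient = 4
x_4 = 4.0000, f(x_4) = -0.756802, coefficient = 1

I ≈ (0.687500/3) × 4.233774 = 0.970240
Exact value: 0.968966
Error: 0.001274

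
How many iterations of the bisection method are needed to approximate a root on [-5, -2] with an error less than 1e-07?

We need (b-a)/2^n ≤ 1e-07
(-2 - (-5))/2^n ≤ 1e-07
3/2^n ≤ 1e-07
2^n ≥ 30000000
n ≥ log₂(30000000) = 24.84
n ≥ 25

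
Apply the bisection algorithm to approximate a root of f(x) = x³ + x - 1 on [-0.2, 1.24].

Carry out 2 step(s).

f(x) = x³ + x - 1
Initial interval: [-0.2, 1.24]

Iteration 1:
  c_1 = (-0.200000 + 1.240000)/2 = 0.520000
  f(c_1) = f(0.520000) = -0.339392
  f(a) × f(c) ≥ 0, new interval: [0.520000, 1.240000]
Iteration 2:
  c_2 = (0.520000 + 1.240000)/2 = 0.880000
  f(c_2) = f(0.880000) = 0.561472
  f(a) × f(c) < 0, new interval: [0.520000, 0.880000]

After 2 iteration(s), the approximation is c_2 = 0.880000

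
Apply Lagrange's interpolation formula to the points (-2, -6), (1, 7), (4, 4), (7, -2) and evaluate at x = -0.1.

Lagrange interpolation formula:
P(x) = Σ yᵢ × Lᵢ(x)
where Lᵢ(x) = Π_{j≠i} (x - xⱼ)/(xᵢ - xⱼ)

L_0(-0.1) = (-0.1 - 1)/(-2 - 1) × (-0.1 - 4)/(-2 - 4) × (-0.1 - 7)/(-2 - 7) = 0.197660
L_1(-0.1) = (-0.1 - (-2))/(1 - (-2)) × (-0.1 - 4)/(1 - 4) × (-0.1 - 7)/(1 - 7) = 1.024241
L_2(-0.1) = (-0.1 - (-2))/(4 - (-2)) × (-0.1 - 1)/(4 - 1) × (-0.1 - 7)/(4 - 7) = -0.274796
L_3(-0.1) = (-0.1 - (-2))/(7 - (-2)) × (-0.1 - 1)/(7 - 1) × (-0.1 - 4)/(7 - 4) = 0.052895

P(-0.1) = (-6)×L_0(-0.1) + 7×L_1(-0.1) + 4×L_2(-0.1) + (-2)×L_3(-0.1)
P(-0.1) = 4.778747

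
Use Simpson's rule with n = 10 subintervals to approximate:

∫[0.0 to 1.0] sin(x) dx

f(x) = sin(x)
a = 0.0, b = 1.0, n = 10
h = (b - a)/n = 0.100000

Simpson's rule: (h/3)[f(x₀) + 4f(x₁) + 2f(x₂) + ... + f(xₙ)]

x_0 = 0.0000, f(x_0) = 0.000000, coefficient = 1
x_1 = 0.1000, f(x_1) = 0.099833, coefficient = 4
x_2 = 0.2000, f(x_2) = 0.198669, coefficient = 2
x_3 = 0.3000, f(x_3) = 0.295520, coefficient = 4
x_4 = 0.4000, f(x_4) = 0.389418, coefficient = 2
x_5 = 0.5000, f(x_5) = 0.479426, coefficient = 4
x_6 = 0.6000, f(x_6) = 0.564642, coefficient = 2
x_7 = 0.7000, f(x_7) = 0.644218, coefficient = 4
x_8 = 0.8000, f(x_8) = 0.717356, coefficient = 2
x_9 = 0.9000, f(x_9) = 0.783327, coefficient = 4
x_10 = 1.0000, f(x_10) = 0.841471, coefficient = 1

I ≈ (0.100000/3) × 13.790938 = 0.459698
Exact value: 0.459698
Error: 0.000000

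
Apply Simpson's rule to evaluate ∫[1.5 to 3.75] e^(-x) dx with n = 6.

f(x) = e^(-x)
a = 1.5, b = 3.75, n = 6
h = (b - a)/n = 0.375000

Simpson's rule: (h/3)[f(x₀) + 4f(x₁) + 2f(x₂) + ... + f(xₙ)]

x_0 = 1.5000, f(x_0) = 0.223130, coefficient = 1
x_1 = 1.8750, f(x_1) = 0.153355, coefficient = 4
x_2 = 2.2500, f(x_2) = 0.105399, coefficient = 2
x_3 = 2.6250, f(x_3) = 0.072440, coefficient = 4
x_4 = 3.0000, f(x_4) = 0.049787, coefficient = 2
x_5 = 3.3750, f(x_5) = 0.034218, coefficient = 4
x_6 = 3.7500, f(x_6) = 0.023518, coefficient = 1

I ≈ (0.375000/3) × 1.597072 = 0.199634
Exact value: 0.199612
Error: 0.000022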